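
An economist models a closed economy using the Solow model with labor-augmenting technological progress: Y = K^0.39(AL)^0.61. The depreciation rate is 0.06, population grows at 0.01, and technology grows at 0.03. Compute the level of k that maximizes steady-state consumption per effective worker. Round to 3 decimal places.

The effective depreciation rate is n + g + δ = 0.01 + 0.03 + 0.06 = 0.1.
Golden rule sets MPK = n+g+δ: 0.39·k^(0.39−1) = 0.1, so k_gold = (0.39/0.1)^(1/0.61) ≈ 9.3102.

k_gold ≈ 9.310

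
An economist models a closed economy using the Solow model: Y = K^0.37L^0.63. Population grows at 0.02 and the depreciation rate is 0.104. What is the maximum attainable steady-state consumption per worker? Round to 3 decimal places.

The effective depreciation rate is n + δ = 0.02 + 0.104 = 0.124.
Setting f'(k) = n+δ gives 0.37·k^(0.37−1) = 0.124, hence k_gold = (0.37/0.124)^(1/0.63) ≈ 5.6705.
y_gold = 5.6705^0.37 ≈ 1.9004.
c_gold = y_gold − (n+δ)·k_gold = 1.9004 − 0.124·5.6705 ≈ 1.1972.

c_gold ≈ 1.197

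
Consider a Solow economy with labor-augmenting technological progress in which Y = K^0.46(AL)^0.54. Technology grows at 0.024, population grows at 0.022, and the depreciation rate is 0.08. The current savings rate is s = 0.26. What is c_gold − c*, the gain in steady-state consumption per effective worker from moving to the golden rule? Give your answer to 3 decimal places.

Δc ≈ 0.256

n + g + δ = 0.022 + 0.024 + 0.08 = 0.126.
Current steady state (s = 0.26): k* = (0.26/0.126)^(1/0.54) ≈ 3.8247, y* = 3.8247^0.46 ≈ 1.8535, c* = (1−0.26)·1.8535 ≈ 1.3716.
Golden rule sets MPK = n+g+δ: 0.46·k^(0.46−1) = 0.126, so k_gold = (0.46/0.126)^(1/0.54) ≈ 11.0017.
y_gold = 11.0017^0.46 ≈ 3.0135, c_gold = y_gold − 0.126·k_gold ≈ 1.6273.
Gain: Δc = 1.6273 − 1.3716 ≈ 0.2557.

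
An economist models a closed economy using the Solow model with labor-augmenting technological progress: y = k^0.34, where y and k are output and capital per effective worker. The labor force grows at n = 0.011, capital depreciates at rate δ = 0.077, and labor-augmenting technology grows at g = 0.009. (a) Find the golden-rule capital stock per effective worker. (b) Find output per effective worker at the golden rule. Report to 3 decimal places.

Break-even investment rate: n + g + δ = 0.011 + 0.009 + 0.077 = 0.097.
Setting f'(k) = n+g+δ gives 0.34·k^(0.34−1) = 0.097, hence k_gold = (0.34/0.097)^(1/0.66) ≈ 6.6883.
y_gold = 6.6883^0.34 ≈ 1.9081.

(a) k_gold ≈ 6.688; (b) y_gold ≈ 1.908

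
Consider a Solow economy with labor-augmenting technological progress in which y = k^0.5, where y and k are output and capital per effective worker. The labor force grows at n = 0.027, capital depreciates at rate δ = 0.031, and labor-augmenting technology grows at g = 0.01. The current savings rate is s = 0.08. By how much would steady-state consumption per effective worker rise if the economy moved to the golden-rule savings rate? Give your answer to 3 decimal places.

Δc ≈ 2.594

n + g + δ = 0.027 + 0.01 + 0.031 = 0.068.
Current steady state (s = 0.08): k* = (0.08/0.068)^(1/0.5) ≈ 1.3841, y* = 1.3841^0.5 ≈ 1.1765, c* = (1−0.08)·1.1765 ≈ 1.0824.
Setting f'(k) = n+g+δ gives 0.5·k^(0.5−1) = 0.068, hence k_gold = (0.5/0.068)^(1/0.5) ≈ 54.0657.
y_gold = 54.0657^0.5 ≈ 7.3529, c_gold = y_gold − 0.068·k_gold ≈ 3.6765.
Gain: Δc = 3.6765 − 1.0824 ≈ 2.5941.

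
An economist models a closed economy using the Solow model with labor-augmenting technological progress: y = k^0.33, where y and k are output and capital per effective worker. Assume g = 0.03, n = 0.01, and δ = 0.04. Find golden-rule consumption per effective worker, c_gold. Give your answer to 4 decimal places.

c_gold ≈ 1.3465

The effective depreciation rate is n + g + δ = 0.01 + 0.03 + 0.04 = 0.08.
Maximizing c = f(k) − (n+g+δ)·k gives f'(k) = n+g+δ, i.e. 0.33·k^(0.33−1) = 0.08, so k_gold = (0.33/0.08)^(1/0.67) ≈ 8.2898.
y_gold = 8.2898^0.33 ≈ 2.0096.
c_gold = y_gold − (n+g+δ)·k_gold = 2.0096 − 0.08·8.2898 ≈ 1.3465.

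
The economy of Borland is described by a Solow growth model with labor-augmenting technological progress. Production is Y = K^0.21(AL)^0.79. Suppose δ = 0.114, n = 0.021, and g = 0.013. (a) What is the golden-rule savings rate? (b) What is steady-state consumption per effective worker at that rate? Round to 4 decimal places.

Break-even investment rate: n + g + δ = 0.021 + 0.013 + 0.114 = 0.148.
For Cobb-Douglas, s_gold equals capital's share: s_gold = 0.21.
At the golden rule the marginal product of capital equals n+g+δ: 0.21·k^(0.21−1) = 0.148. Solving, k_gold = (0.21/0.148)^(1/0.79) ≈ 1.5572.
y_gold = 1.5572^0.21 ≈ 1.0975; c_gold = (1−0.21)·y_gold ≈ 0.8670.

(a) s_gold = 0.2100; (b) c_gold ≈ 0.8670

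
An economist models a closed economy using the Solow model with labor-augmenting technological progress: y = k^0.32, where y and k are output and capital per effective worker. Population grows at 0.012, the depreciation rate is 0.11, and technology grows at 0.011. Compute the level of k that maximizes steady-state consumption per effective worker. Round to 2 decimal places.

k_gold ≈ 3.64

Break-even investment rate: n + g + δ = 0.012 + 0.011 + 0.11 = 0.133.
Maximizing c = f(k) − (n+g+δ)·k gives f'(k) = n+g+δ, i.e. 0.32·k^(0.32−1) = 0.133, so k_gold = (0.32/0.133)^(1/0.68) ≈ 3.6369.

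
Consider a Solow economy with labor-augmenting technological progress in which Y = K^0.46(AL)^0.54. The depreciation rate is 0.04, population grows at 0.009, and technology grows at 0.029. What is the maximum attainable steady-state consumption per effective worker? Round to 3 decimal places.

Capital per effective worker breaks even when investment replaces (n + g + δ)·k; here n + g + δ = 0.078.
Maximizing c = f(k) − (n+g+δ)·k gives f'(k) = n+g+δ, i.e. 0.46·k^(0.46−1) = 0.078, so k_gold = (0.46/0.078)^(1/0.54) ≈ 26.7396.
y_gold = 26.7396^0.46 ≈ 4.5341.
c_gold = y_gold − (n+g+δ)·k_gold = 4.5341 − 0.078·26.7396 ≈ 2.4484.

c_gold ≈ 2.448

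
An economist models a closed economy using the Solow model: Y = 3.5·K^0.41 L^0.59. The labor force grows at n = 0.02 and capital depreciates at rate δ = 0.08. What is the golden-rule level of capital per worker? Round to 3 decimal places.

Break-even investment rate: n + δ = 0.02 + 0.08 = 0.1.
At the golden rule the marginal product of capital equals n+δ: 0.41·3.5·k^(0.41−1) = 0.1. Solving, k_gold = (0.41·3.5/0.1)^(1/0.59) ≈ 91.3621.

k_gold ≈ 91.362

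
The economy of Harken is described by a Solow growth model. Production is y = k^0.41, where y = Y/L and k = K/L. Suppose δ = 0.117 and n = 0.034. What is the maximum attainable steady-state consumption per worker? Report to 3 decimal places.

The effective depreciation rate is n + δ = 0.034 + 0.117 = 0.151.
Maximizing c = f(k) − (n+δ)·k gives f'(k) = n+δ, i.e. 0.41·k^(0.41−1) = 0.151, so k_gold = (0.41/0.151)^(1/0.59) ≈ 5.4358.
y_gold = 5.4358^0.41 ≈ 2.0020.
c_gold = y_gold − (n+δ)·k_gold = 2.0020 − 0.151·5.4358 ≈ 1.1812.

c_gold ≈ 1.181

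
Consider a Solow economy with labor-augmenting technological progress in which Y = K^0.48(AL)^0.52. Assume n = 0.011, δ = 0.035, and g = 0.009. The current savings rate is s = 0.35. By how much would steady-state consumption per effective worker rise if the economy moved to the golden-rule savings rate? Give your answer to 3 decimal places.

Δc ≈ 0.254

The effective depreciation rate is n + g + δ = 0.011 + 0.009 + 0.035 = 0.055.
Current steady state (s = 0.35): k* = (0.35/0.055)^(1/0.52) ≈ 35.1226, y* = 35.1226^0.48 ≈ 5.5193, c* = (1−0.35)·5.5193 ≈ 3.5875.
Maximizing c = f(k) − (n+g+δ)·k gives f'(k) = n+g+δ, i.e. 0.48·k^(0.48−1) = 0.055, so k_gold = (0.48/0.055)^(1/0.52) ≈ 64.4736.
y_gold = 64.4736^0.48 ≈ 7.3876, c_gold = y_gold − 0.055·k_gold ≈ 3.8416.
Gain: Δc = 3.8416 − 3.5875 ≈ 0.2540.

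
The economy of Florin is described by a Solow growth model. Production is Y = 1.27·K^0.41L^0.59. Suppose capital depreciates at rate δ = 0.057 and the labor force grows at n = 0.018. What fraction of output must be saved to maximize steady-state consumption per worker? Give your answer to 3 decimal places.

The effective depreciation rate is n + δ = 0.018 + 0.057 = 0.075.
At the golden rule MPK = n+δ, and in any Cobb-Douglas steady state s = (n+δ)·k/y = MPK·k/y = capital's share 0.41.

s_gold = 0.410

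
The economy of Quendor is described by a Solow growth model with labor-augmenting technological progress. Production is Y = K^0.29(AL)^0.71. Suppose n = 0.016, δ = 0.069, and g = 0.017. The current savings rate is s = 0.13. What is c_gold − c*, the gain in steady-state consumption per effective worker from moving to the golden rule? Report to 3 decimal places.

The effective depreciation rate is n + g + δ = 0.016 + 0.017 + 0.069 = 0.102.
Current steady state (s = 0.13): k* = (0.13/0.102)^(1/0.71) ≈ 1.4072, y* = 1.4072^0.29 ≈ 1.1041, c* = (1−0.13)·1.1041 ≈ 0.9606.
Golden rule sets MPK = n+g+δ: 0.29·k^(0.29−1) = 0.102, so k_gold = (0.29/0.102)^(1/0.71) ≈ 4.3566.
y_gold = 4.3566^0.29 ≈ 1.5323, c_gold = y_gold − 0.102·k_gold ≈ 1.0880.
Gain: Δc = 1.0880 − 0.9606 ≈ 0.1273.

Δc ≈ 0.127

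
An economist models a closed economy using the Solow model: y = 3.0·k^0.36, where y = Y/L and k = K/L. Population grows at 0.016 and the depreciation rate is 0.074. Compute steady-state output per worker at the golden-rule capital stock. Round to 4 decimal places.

The effective depreciation rate is n + δ = 0.016 + 0.074 = 0.09.
At the golden rule the marginal product of capital equals n+δ: 0.36·3.0·k^(0.36−1) = 0.09. Solving, k_gold = (0.36·3.0/0.09)^(1/0.64) ≈ 48.5535.
Output: y_gold = 3.0·k_gold^0.36 = 3.0·48.5535^0.36 ≈ 12.1384.

y_gold ≈ 12.1384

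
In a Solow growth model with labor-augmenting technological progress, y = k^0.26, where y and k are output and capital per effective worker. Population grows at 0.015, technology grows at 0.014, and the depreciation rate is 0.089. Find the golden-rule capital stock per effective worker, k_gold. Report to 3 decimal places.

k_gold ≈ 2.908

Capital per effective worker breaks even when investment replaces (n + g + δ)·k; here n + g + δ = 0.118.
Golden rule sets MPK = n+g+δ: 0.26·k^(0.26−1) = 0.118, so k_gold = (0.26/0.118)^(1/0.74) ≈ 2.9083.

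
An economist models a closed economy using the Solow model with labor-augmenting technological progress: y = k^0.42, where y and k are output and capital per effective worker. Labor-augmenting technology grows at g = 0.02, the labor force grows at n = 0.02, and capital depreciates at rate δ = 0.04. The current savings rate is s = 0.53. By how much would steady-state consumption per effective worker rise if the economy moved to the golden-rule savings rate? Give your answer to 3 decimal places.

The effective depreciation rate is n + g + δ = 0.02 + 0.02 + 0.04 = 0.08.
Current steady state (s = 0.53): k* = (0.53/0.08)^(1/0.58) ≈ 26.0518, y* = 26.0518^0.42 ≈ 3.9323, c* = (1−0.53)·3.9323 ≈ 1.8482.
Maximizing c = f(k) − (n+g+δ)·k gives f'(k) = n+g+δ, i.e. 0.42·k^(0.42−1) = 0.08, so k_gold = (0.42/0.08)^(1/0.58) ≈ 17.4443.
y_gold = 17.4443^0.42 ≈ 3.3227, c_gold = y_gold − 0.08·k_gold ≈ 1.9272.
Gain: Δc = 1.9272 − 1.8482 ≈ 0.0790.

Δc ≈ 0.079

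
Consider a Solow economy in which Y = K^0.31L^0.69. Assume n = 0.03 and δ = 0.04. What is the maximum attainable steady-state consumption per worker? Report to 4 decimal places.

c_gold ≈ 1.3465

The effective depreciation rate is n + δ = 0.03 + 0.04 = 0.07.
At the golden rule the marginal product of capital equals n+δ: 0.31·k^(0.31−1) = 0.07. Solving, k_gold = (0.31/0.07)^(1/0.69) ≈ 8.6420.
y_gold = 8.6420^0.31 ≈ 1.9514.
c_gold = y_gold − (n+δ)·k_gold = 1.9514 − 0.07·8.6420 ≈ 1.3465.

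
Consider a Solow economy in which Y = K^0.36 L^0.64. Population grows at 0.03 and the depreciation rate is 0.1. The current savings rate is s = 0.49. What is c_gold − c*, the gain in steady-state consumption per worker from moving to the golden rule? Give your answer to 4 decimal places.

Δc ≈ 0.0593

Break-even investment rate: n + δ = 0.03 + 0.1 = 0.13.
Current steady state (s = 0.49): k* = (0.49/0.13)^(1/0.64) ≈ 7.9505, y* = 7.9505^0.36 ≈ 2.1093, c* = (1−0.49)·2.1093 ≈ 1.0758.
Golden rule sets MPK = n+δ: 0.36·k^(0.36−1) = 0.13, so k_gold = (0.36/0.13)^(1/0.64) ≈ 4.9112.
y_gold = 4.9112^0.36 ≈ 1.7735, c_gold = y_gold − 0.13·k_gold ≈ 1.1350.
Gain: Δc = 1.1350 − 1.0758 ≈ 0.0593.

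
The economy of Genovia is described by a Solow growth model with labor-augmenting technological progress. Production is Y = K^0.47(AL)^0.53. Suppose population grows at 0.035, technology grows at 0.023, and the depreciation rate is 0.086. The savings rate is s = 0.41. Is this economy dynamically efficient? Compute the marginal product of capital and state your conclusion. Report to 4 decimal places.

n + g + δ = 0.035 + 0.023 + 0.086 = 0.144.
Steady-state k*: s·k^0.47 = 0.144·k gives k* = (0.41/0.144)^(1/0.53) ≈ 7.2011.
MPK = 0.47·7.2011^(-0.53) ≈ 0.1651.
MPK > n+g+δ = 0.144, so the economy is dynamically efficient (under-saving).

dynamically efficient; MPK ≈ 0.1651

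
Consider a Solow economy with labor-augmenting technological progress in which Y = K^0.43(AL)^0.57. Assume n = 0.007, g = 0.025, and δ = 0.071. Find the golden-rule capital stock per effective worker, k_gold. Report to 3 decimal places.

Break-even investment rate: n + g + δ = 0.007 + 0.025 + 0.071 = 0.103.
Golden rule sets MPK = n+g+δ: 0.43·k^(0.43−1) = 0.103, so k_gold = (0.43/0.103)^(1/0.57) ≈ 12.2695.

k_gold ≈ 12.269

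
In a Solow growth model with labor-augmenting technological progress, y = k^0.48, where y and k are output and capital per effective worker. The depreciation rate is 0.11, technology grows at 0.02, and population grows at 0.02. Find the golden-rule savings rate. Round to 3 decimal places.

n + g + δ = 0.02 + 0.02 + 0.11 = 0.15.
At the golden rule MPK = n+g+δ, and in any Cobb-Douglas steady state s = (n+g+δ)·k/y = MPK·k/y = capital's share 0.48.

s_gold = 0.480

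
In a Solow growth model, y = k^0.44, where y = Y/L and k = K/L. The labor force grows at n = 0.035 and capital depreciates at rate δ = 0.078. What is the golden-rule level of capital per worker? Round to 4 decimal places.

Break-even investment rate: n + δ = 0.035 + 0.078 = 0.113.
At the golden rule the marginal product of capital equals n+δ: 0.44·k^(0.44−1) = 0.113. Solving, k_gold = (0.44/0.113)^(1/0.56) ≈ 11.3303.

k_gold ≈ 11.3303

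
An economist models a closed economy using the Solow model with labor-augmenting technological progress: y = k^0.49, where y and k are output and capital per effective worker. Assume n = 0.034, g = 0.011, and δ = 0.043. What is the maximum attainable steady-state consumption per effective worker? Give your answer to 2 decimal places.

c_gold ≈ 2.65

Break-even investment rate: n + g + δ = 0.034 + 0.011 + 0.043 = 0.088.
Maximizing c = f(k) − (n+g+δ)·k gives f'(k) = n+g+δ, i.e. 0.49·k^(0.49−1) = 0.088, so k_gold = (0.49/0.088)^(1/0.51) ≈ 28.9857.
y_gold = 28.9857^0.49 ≈ 5.2056.
c_gold = y_gold − (n+g+δ)·k_gold = 5.2056 − 0.088·28.9857 ≈ 2.6548.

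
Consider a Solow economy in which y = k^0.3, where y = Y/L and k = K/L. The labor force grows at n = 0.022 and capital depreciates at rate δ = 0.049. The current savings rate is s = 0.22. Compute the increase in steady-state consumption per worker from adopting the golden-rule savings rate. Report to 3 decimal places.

n + δ = 0.022 + 0.049 = 0.071.
Current steady state (s = 0.22): k* = (0.22/0.071)^(1/0.7) ≈ 5.0311, y* = 5.0311^0.3 ≈ 1.6237, c* = (1−0.22)·1.6237 ≈ 1.2665.
Maximizing c = f(k) − (n+δ)·k gives f'(k) = n+δ, i.e. 0.3·k^(0.3−1) = 0.071, so k_gold = (0.3/0.071)^(1/0.7) ≈ 7.8359.
y_gold = 7.8359^0.3 ≈ 1.8545, c_gold = y_gold − 0.071·k_gold ≈ 1.2982.
Gain: Δc = 1.2982 − 1.2665 ≈ 0.0317.

Δc ≈ 0.032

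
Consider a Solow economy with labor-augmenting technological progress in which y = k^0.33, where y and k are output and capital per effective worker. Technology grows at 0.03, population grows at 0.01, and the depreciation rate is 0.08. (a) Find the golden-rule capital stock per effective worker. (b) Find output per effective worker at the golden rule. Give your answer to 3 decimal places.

The effective depreciation rate is n + g + δ = 0.01 + 0.03 + 0.08 = 0.12.
Maximizing c = f(k) − (n+g+δ)·k gives f'(k) = n+g+δ, i.e. 0.33·k^(0.33−1) = 0.12, so k_gold = (0.33/0.12)^(1/0.67) ≈ 4.5261.
y_gold = 4.5261^0.33 ≈ 1.6458.

(a) k_gold ≈ 4.526; (b) y_gold ≈ 1.646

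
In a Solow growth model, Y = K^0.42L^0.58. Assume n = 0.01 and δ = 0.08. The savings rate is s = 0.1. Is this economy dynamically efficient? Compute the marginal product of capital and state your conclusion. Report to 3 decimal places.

dynamically efficient; MPK ≈ 0.378

Break-even investment rate: n + δ = 0.01 + 0.08 = 0.09.
Steady-state k*: s·k^0.42 = 0.09·k gives k* = (0.1/0.09)^(1/0.58) ≈ 1.1992.
MPK = 0.42·1.1992^(-0.58) ≈ 0.3780.
MPK > n+δ = 0.09, so the economy is dynamically efficient (under-saving).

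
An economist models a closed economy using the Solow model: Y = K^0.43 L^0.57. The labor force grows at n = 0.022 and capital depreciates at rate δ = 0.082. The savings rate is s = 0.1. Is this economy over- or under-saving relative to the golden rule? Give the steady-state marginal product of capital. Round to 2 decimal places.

under-saving; MPK ≈ 0.45

Capital per worker breaks even when investment replaces (n + δ)·k; here n + δ = 0.104.
Steady-state k*: s·k^0.43 = 0.104·k gives k* = (0.1/0.104)^(1/0.57) ≈ 0.9335.
MPK = 0.43·0.9335^(-0.57) ≈ 0.4472.
MPK > n+δ = 0.104, so the economy is dynamically efficient (under-saving).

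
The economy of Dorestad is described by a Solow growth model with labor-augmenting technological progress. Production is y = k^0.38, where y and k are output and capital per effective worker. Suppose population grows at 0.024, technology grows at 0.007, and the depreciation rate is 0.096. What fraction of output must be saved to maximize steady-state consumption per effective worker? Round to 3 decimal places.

Capital per effective worker breaks even when investment replaces (n + g + δ)·k; here n + g + δ = 0.127.
At the golden rule MPK = n+g+δ, and in any Cobb-Douglas steady state s = (n+g+δ)·k/y = MPK·k/y = capital's share 0.38.

s_gold = 0.380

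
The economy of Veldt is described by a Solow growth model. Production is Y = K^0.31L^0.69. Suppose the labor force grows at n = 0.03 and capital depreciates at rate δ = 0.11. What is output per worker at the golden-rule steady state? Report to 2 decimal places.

y_gold ≈ 1.43

Capital per worker breaks even when investment replaces (n + δ)·k; here n + δ = 0.14.
Golden rule sets MPK = n+δ: 0.31·k^(0.31−1) = 0.14, so k_gold = (0.31/0.14)^(1/0.69) ≈ 3.1647.
Output: y_gold = k_gold^0.31 = 3.1647^0.31 ≈ 1.4292.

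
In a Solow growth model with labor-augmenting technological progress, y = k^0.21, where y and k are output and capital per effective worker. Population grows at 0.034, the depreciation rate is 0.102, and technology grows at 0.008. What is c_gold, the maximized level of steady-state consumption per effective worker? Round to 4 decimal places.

c_gold ≈ 0.8733

The effective depreciation rate is n + g + δ = 0.034 + 0.008 + 0.102 = 0.144.
Setting f'(k) = n+g+δ gives 0.21·k^(0.21−1) = 0.144, hence k_gold = (0.21/0.144)^(1/0.79) ≈ 1.6122.
y_gold = 1.6122^0.21 ≈ 1.1055.
c_gold = y_gold − (n+g+δ)·k_gold = 1.1055 − 0.144·1.6122 ≈ 0.8733.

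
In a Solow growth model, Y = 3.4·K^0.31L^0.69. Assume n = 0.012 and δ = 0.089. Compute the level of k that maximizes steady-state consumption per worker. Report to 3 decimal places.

k_gold ≈ 29.931

The effective depreciation rate is n + δ = 0.012 + 0.089 = 0.101.
Maximizing c = f(k) − (n+δ)·k gives f'(k) = n+δ, i.e. 0.31·3.4·k^(0.31−1) = 0.101, so k_gold = (0.31·3.4/0.101)^(1/0.69) ≈ 29.9306.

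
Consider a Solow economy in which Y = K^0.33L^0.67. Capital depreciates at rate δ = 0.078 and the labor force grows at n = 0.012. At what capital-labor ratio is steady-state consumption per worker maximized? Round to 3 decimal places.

Break-even investment rate: n + δ = 0.012 + 0.078 = 0.09.
Maximizing c = f(k) − (n+δ)·k gives f'(k) = n+δ, i.e. 0.33·k^(0.33−1) = 0.09, so k_gold = (0.33/0.09)^(1/0.67) ≈ 6.9534.

k_gold ≈ 6.953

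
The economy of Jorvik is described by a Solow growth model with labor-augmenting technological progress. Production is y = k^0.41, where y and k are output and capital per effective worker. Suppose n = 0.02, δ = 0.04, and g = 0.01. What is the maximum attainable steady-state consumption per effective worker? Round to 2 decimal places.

n + g + δ = 0.02 + 0.01 + 0.04 = 0.07.
Maximizing c = f(k) − (n+g+δ)·k gives f'(k) = n+g+δ, i.e. 0.41·k^(0.41−1) = 0.07, so k_gold = (0.41/0.07)^(1/0.59) ≈ 20.0061.
y_gold = 20.0061^0.41 ≈ 3.4157.
c_gold = y_gold − (n+g+δ)·k_gold = 3.4157 − 0.07·20.0061 ≈ 2.0152.

c_gold ≈ 2.02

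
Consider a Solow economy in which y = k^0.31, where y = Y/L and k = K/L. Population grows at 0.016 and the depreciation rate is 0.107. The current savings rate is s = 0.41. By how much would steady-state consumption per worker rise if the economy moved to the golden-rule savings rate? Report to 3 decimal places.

n + δ = 0.016 + 0.107 = 0.123.
Current steady state (s = 0.41): k* = (0.41/0.123)^(1/0.69) ≈ 5.7253, y* = 5.7253^0.31 ≈ 1.7176, c* = (1−0.41)·1.7176 ≈ 1.0134.
Maximizing c = f(k) − (n+δ)·k gives f'(k) = n+δ, i.e. 0.31·k^(0.31−1) = 0.123, so k_gold = (0.31/0.123)^(1/0.69) ≈ 3.8179.
y_gold = 3.8179^0.31 ≈ 1.5148, c_gold = y_gold − 0.123·k_gold ≈ 1.0452.
Gain: Δc = 1.0452 − 1.0134 ≈ 0.0319.

Δc ≈ 0.032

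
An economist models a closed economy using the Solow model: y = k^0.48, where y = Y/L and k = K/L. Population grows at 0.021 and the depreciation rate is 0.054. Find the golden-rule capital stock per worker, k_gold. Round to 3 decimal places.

k_gold ≈ 35.510

n + δ = 0.021 + 0.054 = 0.075.
Maximizing c = f(k) − (n+δ)·k gives f'(k) = n+δ, i.e. 0.48·k^(0.48−1) = 0.075, so k_gold = (0.48/0.075)^(1/0.52) ≈ 35.5096.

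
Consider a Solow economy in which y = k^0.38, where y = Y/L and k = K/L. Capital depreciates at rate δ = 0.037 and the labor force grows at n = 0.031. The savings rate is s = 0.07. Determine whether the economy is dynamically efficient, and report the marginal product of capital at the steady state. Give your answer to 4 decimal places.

dynamically efficient; MPK ≈ 0.3691

The effective depreciation rate is n + δ = 0.031 + 0.037 = 0.068.
Steady-state k*: s·k^0.38 = 0.068·k gives k* = (0.07/0.068)^(1/0.62) ≈ 1.0479.
MPK = 0.38·1.0479^(-0.62) ≈ 0.3691.
MPK > n+δ = 0.068, so the economy is dynamically efficient (under-saving).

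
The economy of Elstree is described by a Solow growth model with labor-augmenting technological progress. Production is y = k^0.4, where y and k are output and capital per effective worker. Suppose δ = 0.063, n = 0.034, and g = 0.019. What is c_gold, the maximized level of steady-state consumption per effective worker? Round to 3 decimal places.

c_gold ≈ 1.369

n + g + δ = 0.034 + 0.019 + 0.063 = 0.116.
Setting f'(k) = n+g+δ gives 0.4·k^(0.4−1) = 0.116, hence k_gold = (0.4/0.116)^(1/0.6) ≈ 7.8705.
y_gold = 7.8705^0.4 ≈ 2.2825.
c_gold = y_gold − (n+g+δ)·k_gold = 2.2825 − 0.116·7.8705 ≈ 1.3695.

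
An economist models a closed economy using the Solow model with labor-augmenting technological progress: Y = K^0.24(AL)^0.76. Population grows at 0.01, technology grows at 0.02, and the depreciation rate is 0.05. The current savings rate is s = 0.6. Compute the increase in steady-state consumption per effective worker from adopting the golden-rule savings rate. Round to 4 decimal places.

Capital per effective worker breaks even when investment replaces (n + g + δ)·k; here n + g + δ = 0.08.
Current steady state (s = 0.6): k* = (0.6/0.08)^(1/0.76) ≈ 14.1709, y* = 14.1709^0.24 ≈ 1.8894, c* = (1−0.6)·1.8894 ≈ 0.7558.
Golden rule sets MPK = n+g+δ: 0.24·k^(0.24−1) = 0.08, so k_gold = (0.24/0.08)^(1/0.76) ≈ 4.2442.
y_gold = 4.2442^0.24 ≈ 1.4147, c_gold = y_gold − 0.08·k_gold ≈ 1.0752.
Gain: Δc = 1.0752 − 0.7558 ≈ 0.3194.

Δc ≈ 0.3194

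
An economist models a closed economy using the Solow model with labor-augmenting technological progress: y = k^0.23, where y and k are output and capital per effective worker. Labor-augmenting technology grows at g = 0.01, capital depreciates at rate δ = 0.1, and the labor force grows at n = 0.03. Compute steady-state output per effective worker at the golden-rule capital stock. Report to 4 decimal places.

y_gold ≈ 1.1598

Capital per effective worker breaks even when investment replaces (n + g + δ)·k; here n + g + δ = 0.14.
Maximizing c = f(k) − (n+g+δ)·k gives f'(k) = n+g+δ, i.e. 0.23·k^(0.23−1) = 0.14, so k_gold = (0.23/0.14)^(1/0.77) ≈ 1.9055.
Output: y_gold = k_gold^0.23 = 1.9055^0.23 ≈ 1.1598.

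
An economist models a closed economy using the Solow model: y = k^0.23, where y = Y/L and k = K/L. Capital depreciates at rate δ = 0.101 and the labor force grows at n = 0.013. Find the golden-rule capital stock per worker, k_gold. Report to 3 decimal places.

The effective depreciation rate is n + δ = 0.013 + 0.101 = 0.114.
At the golden rule the marginal product of capital equals n+δ: 0.23·k^(0.23−1) = 0.114. Solving, k_gold = (0.23/0.114)^(1/0.77) ≈ 2.4881.

k_gold ≈ 2.488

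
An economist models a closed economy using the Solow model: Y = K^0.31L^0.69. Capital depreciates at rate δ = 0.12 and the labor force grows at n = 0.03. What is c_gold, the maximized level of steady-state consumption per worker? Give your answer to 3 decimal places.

Break-even investment rate: n + δ = 0.03 + 0.12 = 0.15.
At the golden rule the marginal product of capital equals n+δ: 0.31·k^(0.31−1) = 0.15. Solving, k_gold = (0.31/0.15)^(1/0.69) ≈ 2.8636.
y_gold = 2.8636^0.31 ≈ 1.3856.
c_gold = y_gold − (n+δ)·k_gold = 1.3856 − 0.15·2.8636 ≈ 0.9561.

c_gold ≈ 0.956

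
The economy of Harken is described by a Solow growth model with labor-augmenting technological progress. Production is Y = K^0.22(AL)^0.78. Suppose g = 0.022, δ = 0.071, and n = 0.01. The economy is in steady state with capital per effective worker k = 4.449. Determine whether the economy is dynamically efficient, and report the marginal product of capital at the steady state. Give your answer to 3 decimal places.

dynamically inefficient; MPK ≈ 0.069

Capital per effective worker breaks even when investment replaces (n + g + δ)·k; here n + g + δ = 0.103.
MPK = 0.22·k^(0.22−1) = 0.22·4.449^(-0.78) ≈ 0.0687.
MPK < 0.103, so the economy is dynamically inefficient (over-saving).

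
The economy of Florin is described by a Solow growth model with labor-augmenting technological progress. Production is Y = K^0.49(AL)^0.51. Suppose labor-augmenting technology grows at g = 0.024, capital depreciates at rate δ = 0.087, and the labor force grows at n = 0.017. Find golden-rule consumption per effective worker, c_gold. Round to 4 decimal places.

The effective depreciation rate is n + g + δ = 0.017 + 0.024 + 0.087 = 0.128.
Maximizing c = f(k) − (n+g+δ)·k gives f'(k) = n+g+δ, i.e. 0.49·k^(0.49−1) = 0.128, so k_gold = (0.49/0.128)^(1/0.51) ≈ 13.9030.
y_gold = 13.9030^0.49 ≈ 3.6318.
c_gold = y_gold − (n+g+δ)·k_gold = 3.6318 − 0.128·13.9030 ≈ 1.8522.

c_gold ≈ 1.8522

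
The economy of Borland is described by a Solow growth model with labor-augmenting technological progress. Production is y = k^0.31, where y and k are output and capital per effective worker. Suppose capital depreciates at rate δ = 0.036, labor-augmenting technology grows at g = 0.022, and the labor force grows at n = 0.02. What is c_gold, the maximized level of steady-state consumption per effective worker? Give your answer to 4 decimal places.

Capital per effective worker breaks even when investment replaces (n + g + δ)·k; here n + g + δ = 0.078.
Golden rule sets MPK = n+g+δ: 0.31·k^(0.31−1) = 0.078, so k_gold = (0.31/0.078)^(1/0.69) ≈ 7.3876.
y_gold = 7.3876^0.31 ≈ 1.8588.
c_gold = y_gold − (n+g+δ)·k_gold = 1.8588 − 0.078·7.3876 ≈ 1.2826.

c_gold ≈ 1.2826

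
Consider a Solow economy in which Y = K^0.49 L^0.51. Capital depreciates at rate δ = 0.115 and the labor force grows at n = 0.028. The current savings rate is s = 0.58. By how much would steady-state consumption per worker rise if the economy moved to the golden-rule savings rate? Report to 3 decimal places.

Δc ≈ 0.053

Capital per worker breaks even when investment replaces (n + δ)·k; here n + δ = 0.143.
Current steady state (s = 0.58): k* = (0.58/0.143)^(1/0.51) ≈ 15.5717, y* = 15.5717^0.49 ≈ 3.8392, c* = (1−0.58)·3.8392 ≈ 1.6125.
Maximizing c = f(k) − (n+δ)·k gives f'(k) = n+δ, i.e. 0.49·k^(0.49−1) = 0.143, so k_gold = (0.49/0.143)^(1/0.51) ≈ 11.1878.
y_gold = 11.1878^0.49 ≈ 3.2650, c_gold = y_gold − 0.143·k_gold ≈ 1.6652.
Gain: Δc = 1.6652 − 1.6125 ≈ 0.0527.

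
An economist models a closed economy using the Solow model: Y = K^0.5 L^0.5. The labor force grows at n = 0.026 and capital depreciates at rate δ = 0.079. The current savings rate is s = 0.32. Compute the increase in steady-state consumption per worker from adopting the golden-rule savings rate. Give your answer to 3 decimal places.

Δc ≈ 0.309

n + δ = 0.026 + 0.079 = 0.105.
Current steady state (s = 0.32): k* = (0.32/0.105)^(1/0.5) ≈ 9.2880, y* = 9.2880^0.5 ≈ 3.0476, c* = (1−0.32)·3.0476 ≈ 2.0724.
Setting f'(k) = n+δ gives 0.5·k^(0.5−1) = 0.105, hence k_gold = (0.5/0.105)^(1/0.5) ≈ 22.6757.
y_gold = 22.6757^0.5 ≈ 4.7619, c_gold = y_gold − 0.105·k_gold ≈ 2.3810.
Gain: Δc = 2.3810 − 2.0724 ≈ 0.3086.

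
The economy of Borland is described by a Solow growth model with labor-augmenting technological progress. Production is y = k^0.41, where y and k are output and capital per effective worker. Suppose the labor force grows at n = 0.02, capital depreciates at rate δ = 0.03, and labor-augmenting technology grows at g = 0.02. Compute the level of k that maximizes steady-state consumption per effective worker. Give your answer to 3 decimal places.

n + g + δ = 0.02 + 0.02 + 0.03 = 0.07.
Setting f'(k) = n+g+δ gives 0.41·k^(0.41−1) = 0.07, hence k_gold = (0.41/0.07)^(1/0.59) ≈ 20.0061.

k_gold ≈ 20.006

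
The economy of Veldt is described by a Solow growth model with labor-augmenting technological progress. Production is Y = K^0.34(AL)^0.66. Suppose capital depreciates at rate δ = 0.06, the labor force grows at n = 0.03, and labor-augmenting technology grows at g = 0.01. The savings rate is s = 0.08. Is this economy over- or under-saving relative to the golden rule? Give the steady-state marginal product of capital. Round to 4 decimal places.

under-saving; MPK ≈ 0.4250

n + g + δ = 0.03 + 0.01 + 0.06 = 0.1.
Steady-state k*: s·k^0.34 = 0.1·k gives k* = (0.08/0.1)^(1/0.66) ≈ 0.7131.
MPK = 0.34·0.7131^(-0.66) ≈ 0.4250.
MPK > n+g+δ = 0.1, so the economy is dynamically efficient (under-saving).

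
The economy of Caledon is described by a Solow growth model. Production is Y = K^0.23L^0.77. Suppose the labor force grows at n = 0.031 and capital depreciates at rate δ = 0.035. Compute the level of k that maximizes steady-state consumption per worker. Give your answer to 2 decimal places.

n + δ = 0.031 + 0.035 = 0.066.
At the golden rule the marginal product of capital equals n+δ: 0.23·k^(0.23−1) = 0.066. Solving, k_gold = (0.23/0.066)^(1/0.77) ≈ 5.0598.

k_gold ≈ 5.06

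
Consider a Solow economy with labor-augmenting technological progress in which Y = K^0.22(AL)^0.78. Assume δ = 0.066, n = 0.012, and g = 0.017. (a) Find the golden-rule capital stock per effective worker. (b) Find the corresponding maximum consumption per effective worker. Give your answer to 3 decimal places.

(a) k_gold ≈ 2.935; (b) c_gold ≈ 0.988

Capital per effective worker breaks even when investment replaces (n + g + δ)·k; here n + g + δ = 0.095.
Maximizing c = f(k) − (n+g+δ)·k gives f'(k) = n+g+δ, i.e. 0.22·k^(0.22−1) = 0.095, so k_gold = (0.22/0.095)^(1/0.78) ≈ 2.9347.
y_gold = 2.9347^0.22 ≈ 1.2673; c_gold = y_gold − 0.095·k_gold ≈ 0.9885.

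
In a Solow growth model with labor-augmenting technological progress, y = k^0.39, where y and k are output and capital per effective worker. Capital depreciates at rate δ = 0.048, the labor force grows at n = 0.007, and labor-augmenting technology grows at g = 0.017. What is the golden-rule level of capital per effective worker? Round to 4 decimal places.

k_gold ≈ 15.9529

Break-even investment rate: n + g + δ = 0.007 + 0.017 + 0.048 = 0.072.
Maximizing c = f(k) − (n+g+δ)·k gives f'(k) = n+g+δ, i.e. 0.39·k^(0.39−1) = 0.072, so k_gold = (0.39/0.072)^(1/0.61) ≈ 15.9529.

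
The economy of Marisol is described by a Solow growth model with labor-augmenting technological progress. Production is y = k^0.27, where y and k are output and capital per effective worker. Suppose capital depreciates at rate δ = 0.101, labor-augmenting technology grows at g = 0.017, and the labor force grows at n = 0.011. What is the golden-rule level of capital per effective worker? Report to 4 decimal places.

k_gold ≈ 2.7505

Capital per effective worker breaks even when investment replaces (n + g + δ)·k; here n + g + δ = 0.129.
At the golden rule the marginal product of capital equals n+g+δ: 0.27·k^(0.27−1) = 0.129. Solving, k_gold = (0.27/0.129)^(1/0.73) ≈ 2.7505.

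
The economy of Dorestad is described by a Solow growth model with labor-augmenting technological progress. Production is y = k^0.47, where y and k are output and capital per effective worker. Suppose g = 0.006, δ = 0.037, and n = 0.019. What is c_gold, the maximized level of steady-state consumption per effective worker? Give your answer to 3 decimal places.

c_gold ≈ 3.194

The effective depreciation rate is n + g + δ = 0.019 + 0.006 + 0.037 = 0.062.
At the golden rule the marginal product of capital equals n+g+δ: 0.47·k^(0.47−1) = 0.062. Solving, k_gold = (0.47/0.062)^(1/0.53) ≈ 45.6902.
y_gold = 45.6902^0.47 ≈ 6.0272.
c_gold = y_gold − (n+g+δ)·k_gold = 6.0272 − 0.062·45.6902 ≈ 3.1944.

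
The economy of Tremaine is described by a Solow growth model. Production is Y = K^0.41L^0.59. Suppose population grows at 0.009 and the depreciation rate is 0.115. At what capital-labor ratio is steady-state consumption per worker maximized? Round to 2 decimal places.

Capital per worker breaks even when investment replaces (n + δ)·k; here n + δ = 0.124.
Maximizing c = f(k) − (n+δ)·k gives f'(k) = n+δ, i.e. 0.41·k^(0.41−1) = 0.124, so k_gold = (0.41/0.124)^(1/0.59) ≈ 7.5906.

k_gold ≈ 7.59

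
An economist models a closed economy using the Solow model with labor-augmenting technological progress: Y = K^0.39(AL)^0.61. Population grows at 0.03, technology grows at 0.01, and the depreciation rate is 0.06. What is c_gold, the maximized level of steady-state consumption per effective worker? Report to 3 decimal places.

n + g + δ = 0.03 + 0.01 + 0.06 = 0.1.
Golden rule sets MPK = n+g+δ: 0.39·k^(0.39−1) = 0.1, so k_gold = (0.39/0.1)^(1/0.61) ≈ 9.3102.
y_gold = 9.3102^0.39 ≈ 2.3872.
c_gold = y_gold − (n+g+δ)·k_gold = 2.3872 − 0.1·9.3102 ≈ 1.4562.

c_gold ≈ 1.456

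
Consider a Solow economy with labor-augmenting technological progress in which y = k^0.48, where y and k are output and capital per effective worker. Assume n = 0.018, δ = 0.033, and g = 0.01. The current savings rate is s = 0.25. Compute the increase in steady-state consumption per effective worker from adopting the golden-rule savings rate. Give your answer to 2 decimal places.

Δc ≈ 0.73

Capital per effective worker breaks even when investment replaces (n + g + δ)·k; here n + g + δ = 0.061.
Current steady state (s = 0.25): k* = (0.25/0.061)^(1/0.52) ≈ 15.0694, y* = 15.0694^0.48 ≈ 3.6769, c* = (1−0.25)·3.6769 ≈ 2.7577.
Setting f'(k) = n+g+δ gives 0.48·k^(0.48−1) = 0.061, hence k_gold = (0.48/0.061)^(1/0.52) ≈ 52.8332.
y_gold = 52.8332^0.48 ≈ 6.7142, c_gold = y_gold − 0.061·k_gold ≈ 3.4914.
Gain: Δc = 3.4914 − 2.7577 ≈ 0.7337.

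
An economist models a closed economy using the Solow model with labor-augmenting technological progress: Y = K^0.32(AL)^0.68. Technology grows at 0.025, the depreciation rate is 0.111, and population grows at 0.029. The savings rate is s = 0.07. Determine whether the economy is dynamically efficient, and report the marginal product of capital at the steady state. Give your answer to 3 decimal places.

The effective depreciation rate is n + g + δ = 0.029 + 0.025 + 0.111 = 0.165.
Steady-state k*: s·k^0.32 = 0.165·k gives k* = (0.07/0.165)^(1/0.68) ≈ 0.2834.
MPK = 0.32·0.2834^(-0.68) ≈ 0.7543.
MPK > n+g+δ = 0.165, so the economy is dynamically efficient (under-saving).

dynamically efficient; MPK ≈ 0.754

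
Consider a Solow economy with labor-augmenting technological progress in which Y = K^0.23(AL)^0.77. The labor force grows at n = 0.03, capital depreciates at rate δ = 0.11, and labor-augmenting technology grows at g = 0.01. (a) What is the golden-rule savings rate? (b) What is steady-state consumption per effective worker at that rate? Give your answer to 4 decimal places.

Capital per effective worker breaks even when investment replaces (n + g + δ)·k; here n + g + δ = 0.15.
For Cobb-Douglas, s_gold equals capital's share: s_gold = 0.23.
Golden rule sets MPK = n+g+δ: 0.23·k^(0.23−1) = 0.15, so k_gold = (0.23/0.15)^(1/0.77) ≈ 1.7422.
y_gold = 1.7422^0.23 ≈ 1.1362; c_gold = (1−0.23)·y_gold ≈ 0.8749.

(a) s_gold = 0.2300; (b) c_gold ≈ 0.8749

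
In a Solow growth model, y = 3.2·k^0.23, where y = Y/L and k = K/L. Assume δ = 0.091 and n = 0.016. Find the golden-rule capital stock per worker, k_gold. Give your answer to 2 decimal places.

The effective depreciation rate is n + δ = 0.016 + 0.091 = 0.107.
Maximizing c = f(k) − (n+δ)·k gives f'(k) = n+δ, i.e. 0.23·3.2·k^(0.23−1) = 0.107, so k_gold = (0.23·3.2/0.107)^(1/0.77) ≈ 12.2364.

k_gold ≈ 12.24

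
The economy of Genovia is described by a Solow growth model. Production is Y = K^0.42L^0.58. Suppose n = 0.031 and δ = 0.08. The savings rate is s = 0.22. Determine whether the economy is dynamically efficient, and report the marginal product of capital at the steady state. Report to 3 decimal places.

dynamically efficient; MPK ≈ 0.212

Break-even investment rate: n + δ = 0.031 + 0.08 = 0.111.
Steady-state k*: s·k^0.42 = 0.111·k gives k* = (0.22/0.111)^(1/0.58) ≈ 3.2527.
MPK = 0.42·3.2527^(-0.58) ≈ 0.2119.
MPK > n+δ = 0.111, so the economy is dynamically efficient (under-saving).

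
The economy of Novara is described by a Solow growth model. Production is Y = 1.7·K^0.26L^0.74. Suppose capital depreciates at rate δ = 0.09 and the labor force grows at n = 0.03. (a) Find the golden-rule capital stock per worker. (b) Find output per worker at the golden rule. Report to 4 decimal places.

(a) k_gold ≈ 5.8236; (b) y_gold ≈ 2.6878

The effective depreciation rate is n + δ = 0.03 + 0.09 = 0.12.
Setting f'(k) = n+δ gives 0.26·1.7·k^(0.26−1) = 0.12, hence k_gold = (0.26·1.7/0.12)^(1/0.74) ≈ 5.8236.
y_gold = 1.7·5.8236^0.26 ≈ 2.6878.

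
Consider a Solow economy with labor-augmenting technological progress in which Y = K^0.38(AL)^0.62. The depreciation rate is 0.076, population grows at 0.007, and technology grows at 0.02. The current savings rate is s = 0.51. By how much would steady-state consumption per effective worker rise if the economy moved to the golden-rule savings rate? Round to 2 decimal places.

Δc ≈ 0.07

Capital per effective worker breaks even when investment replaces (n + g + δ)·k; here n + g + δ = 0.103.
Current steady state (s = 0.51): k* = (0.51/0.103)^(1/0.62) ≈ 13.1989, y* = 13.1989^0.38 ≈ 2.6657, c* = (1−0.51)·2.6657 ≈ 1.3062.
Maximizing c = f(k) − (n+g+δ)·k gives f'(k) = n+g+δ, i.e. 0.38·k^(0.38−1) = 0.103, so k_gold = (0.38/0.103)^(1/0.62) ≈ 8.2116.
y_gold = 8.2116^0.38 ≈ 2.2258, c_gold = y_gold − 0.103·k_gold ≈ 1.3800.
Gain: Δc = 1.3800 − 1.3062 ≈ 0.0738.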